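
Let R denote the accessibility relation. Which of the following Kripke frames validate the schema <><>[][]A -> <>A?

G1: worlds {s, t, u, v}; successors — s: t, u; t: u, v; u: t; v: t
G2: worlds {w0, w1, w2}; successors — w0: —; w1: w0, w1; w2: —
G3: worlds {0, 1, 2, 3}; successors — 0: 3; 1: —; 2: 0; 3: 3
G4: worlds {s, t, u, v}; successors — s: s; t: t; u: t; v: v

G4

Frame correspondent (Sahlqvist): forall x forall y (x R^2 y -> exists w (y R^2 w & xRw)) — i.e. a generalized confluence (Geach) condition.
G1: fails — tR²t but no w with tR²w and tRw.
G2: fails — w1R²w0 but no w with w0R²w and w1Rw.
G3: fails — 2R²3 but no w with 3R²w and 2Rw.
G4: ✓.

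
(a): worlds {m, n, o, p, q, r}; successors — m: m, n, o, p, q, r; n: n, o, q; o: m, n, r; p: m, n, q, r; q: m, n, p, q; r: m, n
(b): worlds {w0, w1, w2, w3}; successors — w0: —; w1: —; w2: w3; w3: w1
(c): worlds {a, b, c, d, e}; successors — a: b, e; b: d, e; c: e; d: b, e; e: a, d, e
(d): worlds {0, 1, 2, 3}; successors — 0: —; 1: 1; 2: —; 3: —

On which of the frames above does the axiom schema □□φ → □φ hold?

The schema corresponds to density: ∀x ∀y (Rxy → ∃z (Rxz ∧ Rzy)).
(a): satisfies the condition.
(b): fails — Rw3w1 but no z with Rw3z and Rzw1.
(c): fails — Rab but no z with Raz and Rzb.
(d): satisfies the condition.
Valid on: (a), (d).

(a), (d)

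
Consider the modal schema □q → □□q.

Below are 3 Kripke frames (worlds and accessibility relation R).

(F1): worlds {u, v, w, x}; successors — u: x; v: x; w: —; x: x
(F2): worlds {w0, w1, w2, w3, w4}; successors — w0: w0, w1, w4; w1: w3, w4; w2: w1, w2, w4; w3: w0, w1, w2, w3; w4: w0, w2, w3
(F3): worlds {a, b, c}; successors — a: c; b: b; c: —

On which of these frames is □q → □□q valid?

This is the axiom for transitivity; its first-order frame correspondent is ∀x ∀y ∀z (Rxy ∧ Ryz → Rxz).
(F1): ✓.
(F2): fails — Rw0w4 and Rw4w2 but not Rw0w2.
(F3): ✓.
Valid on: (F1), (F3).

(F1), (F3)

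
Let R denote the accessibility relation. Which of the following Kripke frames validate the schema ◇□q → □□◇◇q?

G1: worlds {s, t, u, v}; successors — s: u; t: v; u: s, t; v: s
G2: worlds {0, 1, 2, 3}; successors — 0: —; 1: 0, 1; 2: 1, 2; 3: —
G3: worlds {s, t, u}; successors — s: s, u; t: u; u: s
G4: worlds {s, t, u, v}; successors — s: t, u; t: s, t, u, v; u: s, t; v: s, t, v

Frame correspondent (Sahlqvist): ∀x ∀y ∀z ((xRy ∧ xR²z) → ∃w (yRw ∧ zR²w)) — i.e. a generalized confluence (Geach) condition.
G1: fails — uRt, uR²v but no w with tRw and vR²w.
G2: fails — 1R0, 1R²0 but no w with 0Rw and 0R²w.
G3: satisfies the condition.
G4: satisfies the condition.
Valid on: G3, G4.

G3, G4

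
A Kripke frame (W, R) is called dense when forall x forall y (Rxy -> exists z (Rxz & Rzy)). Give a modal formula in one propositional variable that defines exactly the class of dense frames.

The condition is density. The C4 schema □□p → □p defines it.
Suppose □□p→□p is valid. Take Rxy and set V(p)={w : xR²w}. Then □□p at x, so □p at x, so p at y, i.e. ∃z(Rxz∧Rzy).

□□p → □p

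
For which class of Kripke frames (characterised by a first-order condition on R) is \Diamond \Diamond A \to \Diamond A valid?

This is frame-equivalent to □A → □□A (substitute ¬A for A and contrapose).
Suppose □A→□□A is valid. Take Rxy, Ryz and set V(A)={w : Rxw}. Then □A at x, so □□A at x, so □A at y, so A at z, i.e. Rxz.

Transitivity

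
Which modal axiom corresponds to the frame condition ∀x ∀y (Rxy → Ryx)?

This is symmetry; the standard corresponding axiom is B: q → □◇q.
Suppose q→□◇q is valid. Take Rxy and set V(q)={x}. Then q at x, so □◇q at x, so ◇q at y, so some z with Ryz has q; z=x, i.e. Ryx.

q → □◇q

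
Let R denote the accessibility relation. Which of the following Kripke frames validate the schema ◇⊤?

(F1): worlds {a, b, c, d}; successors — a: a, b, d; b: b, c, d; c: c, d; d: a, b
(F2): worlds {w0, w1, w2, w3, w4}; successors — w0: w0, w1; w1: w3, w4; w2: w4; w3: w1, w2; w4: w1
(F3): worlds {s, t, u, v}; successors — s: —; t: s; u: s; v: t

This is the axiom for seriality; its first-order frame correspondent is ∀x ∃y Rxy.
(F1): satisfies the condition.
(F2): satisfies the condition.
(F3): fails — world s has no successor.
Valid on: (F1), (F2).

(F1), (F2)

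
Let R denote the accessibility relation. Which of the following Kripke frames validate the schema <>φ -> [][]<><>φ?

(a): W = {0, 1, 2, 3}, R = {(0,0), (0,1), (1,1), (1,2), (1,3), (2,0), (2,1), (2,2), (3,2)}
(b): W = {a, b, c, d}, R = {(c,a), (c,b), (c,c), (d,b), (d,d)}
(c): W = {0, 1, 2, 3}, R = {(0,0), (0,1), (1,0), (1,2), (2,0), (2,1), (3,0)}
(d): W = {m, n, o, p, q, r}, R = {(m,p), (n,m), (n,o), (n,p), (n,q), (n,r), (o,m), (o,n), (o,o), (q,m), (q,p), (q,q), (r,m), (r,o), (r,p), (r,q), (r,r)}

Frame correspondent (Sahlqvist): forall x forall y forall z ((xRy & x R^2 z) -> exists w (y = w & z R^2 w)) — i.e. a generalized confluence (Geach) condition.
(a): fails — 1R3, 1R²3 but no w with 3=w and 3R²w.
(b): fails — cRa, cR²a but no w with a=w and aR²w.
(c): fails — 1R2, 1R²1 but no w with 2=w and 1R²w.
(d): fails — nRm, nR²m but no w with m=w and mR²w.
Valid on no frame.

none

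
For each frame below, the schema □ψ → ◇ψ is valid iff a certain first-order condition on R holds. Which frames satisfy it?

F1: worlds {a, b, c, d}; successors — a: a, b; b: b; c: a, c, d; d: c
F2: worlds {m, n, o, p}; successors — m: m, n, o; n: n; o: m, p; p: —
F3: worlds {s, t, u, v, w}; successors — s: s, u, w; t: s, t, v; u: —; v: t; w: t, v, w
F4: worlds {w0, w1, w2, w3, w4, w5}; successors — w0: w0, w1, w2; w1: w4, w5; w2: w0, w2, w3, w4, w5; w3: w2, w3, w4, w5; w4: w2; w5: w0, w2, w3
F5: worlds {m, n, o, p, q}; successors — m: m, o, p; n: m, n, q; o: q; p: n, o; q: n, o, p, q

F1, F4, F5

Frame correspondent (Sahlqvist): ∀x ∃y Rxy — i.e. seriality.
F1: ✓.
F2: fails — world p has no successor.
F3: fails — world u has no successor.
F4: ✓.
F5: ✓.
Valid on: F1, F4, F5.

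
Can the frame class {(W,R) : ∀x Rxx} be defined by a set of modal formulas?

Definable; □q → q defines it

This is a Sahlqvist condition; the T axiom □q → q defines it.
Suppose □q→q is valid. At any x set V(q)={w : Rxw}. Then □q holds at x, so q holds at x, i.e. Rxx.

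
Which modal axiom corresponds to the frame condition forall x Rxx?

This is reflexivity; the standard corresponding axiom is T: □s → s.
Suppose □s→s is valid. At any x set V(s)={w : Rxw}. Then □s holds at x, so s holds at x, i.e. Rxx.

□s → s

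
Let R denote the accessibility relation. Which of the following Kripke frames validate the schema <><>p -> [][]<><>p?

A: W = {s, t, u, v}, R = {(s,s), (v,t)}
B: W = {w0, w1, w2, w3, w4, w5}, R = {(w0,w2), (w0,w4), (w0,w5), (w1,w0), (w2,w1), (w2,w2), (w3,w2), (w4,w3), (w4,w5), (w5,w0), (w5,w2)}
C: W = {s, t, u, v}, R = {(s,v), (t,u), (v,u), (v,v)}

Frame correspondent (Sahlqvist): forall x forall y forall z ((x R^2 y & x R^2 z) -> exists w (y = w & z R^2 w)) — i.e. a generalized confluence (Geach) condition.
A: condition met.
B: fails — w0R²w0, w0R²w1 but no w with w0=w and w1R²w.
C: fails — sR²u, sR²u but no w with u=w and uR²w.

A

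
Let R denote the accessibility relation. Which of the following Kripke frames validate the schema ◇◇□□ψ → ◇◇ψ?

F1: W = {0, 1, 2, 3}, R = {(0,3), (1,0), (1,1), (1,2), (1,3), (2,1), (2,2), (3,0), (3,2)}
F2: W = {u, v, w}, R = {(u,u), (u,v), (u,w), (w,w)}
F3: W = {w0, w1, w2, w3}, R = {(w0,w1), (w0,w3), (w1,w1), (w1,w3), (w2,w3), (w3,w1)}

F1, F3

Frame correspondent (Sahlqvist): ∀x ∀y (xR²y → ∃w (yR²w ∧ xR²w)) — i.e. a generalized confluence (Geach) condition.
F1: satisfies the condition.
F2: fails — uR²v but no t with vR²t and uR²t.
F3: satisfies the condition.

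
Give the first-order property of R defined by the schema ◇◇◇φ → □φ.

This is a Sahlqvist (Geach-type) schema ◇^3□^0φ → □^1◇^0φ.
Minimal-valuation argument: fix x; take any y with xR^3y and any z with xR^1z. Set V(φ) to the set of worlds R-reachable from y in exactly 0 steps. Then □^0φ holds at y, so the antecedent holds at x; validity forces ◇^0φ at z, giving a w with zR^0w and yR^0w.
First-order correspondent: ∀x ∀y ∀z ((xR³y ∧ xRz) → ∃w (y = w ∧ z = w)).

∀x ∀y ∀z ((xR³y ∧ xRz) → ∃w (y = w ∧ z = w))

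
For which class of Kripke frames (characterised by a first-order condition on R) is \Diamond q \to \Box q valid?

Suppose ◇q→□q is valid. Take Rxy, Rxz and set V(q)={y}. Then ◇q at x, so □q at x, so q at z, i.e. z=y.

partial functionality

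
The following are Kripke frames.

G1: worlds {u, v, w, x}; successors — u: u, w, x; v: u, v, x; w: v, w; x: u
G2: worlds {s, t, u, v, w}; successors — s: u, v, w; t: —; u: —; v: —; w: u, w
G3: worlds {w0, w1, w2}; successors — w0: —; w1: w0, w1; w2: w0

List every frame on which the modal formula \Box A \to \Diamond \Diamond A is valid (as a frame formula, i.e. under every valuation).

G1

Frame correspondent (Sahlqvist): \forall x \exists w (xRw \wedge x R^2 w) — i.e. a generalized confluence (Geach) condition.
G1: satisfies the condition.
G2: fails — at t but no w* with tRw* and tR²w*.
G3: fails — at w0 but no w with w0Rw and w0R²w.
Valid on: G1.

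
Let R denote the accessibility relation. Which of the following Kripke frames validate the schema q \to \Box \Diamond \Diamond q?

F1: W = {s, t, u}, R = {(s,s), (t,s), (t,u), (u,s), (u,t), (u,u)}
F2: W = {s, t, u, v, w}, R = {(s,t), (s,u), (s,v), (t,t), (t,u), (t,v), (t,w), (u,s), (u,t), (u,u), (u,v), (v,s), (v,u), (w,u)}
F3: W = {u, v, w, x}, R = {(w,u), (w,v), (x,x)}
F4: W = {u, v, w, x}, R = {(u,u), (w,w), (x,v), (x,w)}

Frame correspondent (Sahlqvist): \forall x \forall z (xRz \to \exists w (x = w \wedge z R^2 w)) — i.e. a generalized confluence (Geach) condition.
F1: fails — tRs but no w with t=w and sR²w.
F2: condition met.
F3: fails — wRu but no t with w=t and uR²t.
F4: fails — xRv but no t with x=t and vR²t.

F2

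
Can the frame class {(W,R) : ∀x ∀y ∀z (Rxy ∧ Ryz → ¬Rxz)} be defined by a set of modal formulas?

Any modally definable frame class is closed under surjective bounded morphisms.
The 7-cycle (worlds a,b,c,d,e,f,g with a→b→c→d→e→f→g→a) is intransitive. Mapping every world to a single reflexive point • is a surjective bounded morphism; the reflexive point is not intransitive (R••∧R•• but R••).
Hence intransitivity is not modally definable.

No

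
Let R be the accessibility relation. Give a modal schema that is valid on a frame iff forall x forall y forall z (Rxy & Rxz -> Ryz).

This is the Euclidean property; the standard corresponding axiom is 5: ◇r → □◇r.
Suppose ◇r→□◇r is valid. Take Rxy, Rxz and set V(r)={y}. Then ◇r at x, so □◇r at x, so ◇r at z, so some w with Rzw has r; w=y, i.e. Rzy. By symmetry of the argument, Ryz.

◇r → □◇r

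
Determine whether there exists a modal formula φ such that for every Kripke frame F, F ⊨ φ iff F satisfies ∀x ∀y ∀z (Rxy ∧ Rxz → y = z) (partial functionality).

This is a Sahlqvist condition; the CD axiom ◇q → □q defines it.
Suppose ◇q→□q is valid. Take Rxy, Rxz and set V(q)={y}. Then ◇q at x, so □q at x, so q at z, i.e. z=y.

Yes, by ◇q → □q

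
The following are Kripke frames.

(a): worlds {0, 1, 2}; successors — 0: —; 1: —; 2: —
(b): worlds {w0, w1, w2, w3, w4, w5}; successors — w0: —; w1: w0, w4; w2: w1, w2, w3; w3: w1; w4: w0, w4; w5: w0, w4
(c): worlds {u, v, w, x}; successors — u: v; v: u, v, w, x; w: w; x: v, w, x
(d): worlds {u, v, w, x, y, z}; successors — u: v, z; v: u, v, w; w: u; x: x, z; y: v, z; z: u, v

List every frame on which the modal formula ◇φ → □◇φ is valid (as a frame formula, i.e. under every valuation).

The schema corresponds to the Euclidean property: ∀x ∀y ∀z (Rxy ∧ Rxz → Ryz).
(a): satisfies the condition.
(b): fails — Rw1w0 and Rw1w0 but not Rw0w0.
(c): fails — Rvw and Rvv but not Rwv.
(d): fails — Ruv and Ruz but not Rvz.

(a)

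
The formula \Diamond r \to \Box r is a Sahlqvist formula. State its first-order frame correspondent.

Suppose ◇r→□r is valid. Take Rxy, Rxz and set V(r)={y}. Then ◇r at x, so □r at x, so r at z, i.e. z=y.

partial functionality: \forall x \forall y \forall z (Rxy \wedge Rxz \to y = z)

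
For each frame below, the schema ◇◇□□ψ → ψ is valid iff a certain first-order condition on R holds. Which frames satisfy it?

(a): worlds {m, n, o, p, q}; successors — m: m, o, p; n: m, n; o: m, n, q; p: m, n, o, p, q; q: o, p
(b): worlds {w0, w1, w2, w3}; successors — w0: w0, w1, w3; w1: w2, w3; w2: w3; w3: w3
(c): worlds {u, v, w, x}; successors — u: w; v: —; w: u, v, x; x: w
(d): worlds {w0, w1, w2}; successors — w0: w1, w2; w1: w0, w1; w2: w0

Frame correspondent (Sahlqvist): ∀x ∀y (xR²y → ∃w (yR²w ∧ x = w)) — i.e. a generalized confluence (Geach) condition.
(a): fails — qR²n but no w with nR²w and q=w.
(b): fails — w0R²w1 but no w with w1R²w and w0=w.
(c): fails — uR²v but no t with vR²t and u=t.
(d): holds.

(d)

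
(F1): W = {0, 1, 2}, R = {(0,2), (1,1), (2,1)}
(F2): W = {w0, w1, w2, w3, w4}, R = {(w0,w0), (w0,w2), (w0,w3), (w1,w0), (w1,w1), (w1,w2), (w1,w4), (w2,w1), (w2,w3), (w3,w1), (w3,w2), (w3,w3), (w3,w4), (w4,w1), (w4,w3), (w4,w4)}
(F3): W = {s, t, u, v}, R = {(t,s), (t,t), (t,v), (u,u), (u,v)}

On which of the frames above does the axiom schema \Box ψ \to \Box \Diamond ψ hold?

(F2)

Frame correspondent (Sahlqvist): \forall x \forall z (xRz \to \exists w (xRw \wedge zRw)) — i.e. a generalized confluence (Geach) condition.
(F1): fails — 0R2 but no w with 0Rw and 2Rw.
(F2): ✓.
(F3): fails — tRs but no w with tRw and sRw.
Valid on: (F2).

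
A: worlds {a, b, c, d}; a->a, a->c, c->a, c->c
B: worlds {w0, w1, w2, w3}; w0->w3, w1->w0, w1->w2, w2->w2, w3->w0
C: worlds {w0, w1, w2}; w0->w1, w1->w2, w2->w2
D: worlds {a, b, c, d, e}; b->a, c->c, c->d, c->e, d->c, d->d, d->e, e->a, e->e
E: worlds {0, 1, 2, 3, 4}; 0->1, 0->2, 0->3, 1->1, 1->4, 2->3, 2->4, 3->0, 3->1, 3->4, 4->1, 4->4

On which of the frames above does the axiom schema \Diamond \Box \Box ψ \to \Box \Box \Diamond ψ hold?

A, C, E

Frame correspondent (Sahlqvist): \forall x \forall y \forall z ((xRy \wedge x R^2 z) \to \exists w (y R^2 w \wedge zRw)) — i.e. a generalized confluence (Geach) condition.
A: holds.
B: fails — w1Rw0, w1R²w2 but no w with w0R²w and w2Rw.
C: holds.
D: fails — cRc, cR²a but no w with cR²w and aRw.
E: holds.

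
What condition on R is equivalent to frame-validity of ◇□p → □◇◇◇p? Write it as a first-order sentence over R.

∀x ∀y ∀z ((xRy ∧ xRz) → ∃w (yRw ∧ zR³w))

This is a Sahlqvist (Geach-type) schema ◇^1□^1p → □^1◇^3p.
Minimal-valuation argument: fix x; take any y with xR^1y and any z with xR^1z. Set V(p) to the set of worlds R-reachable from y in exactly 1 step. Then □^1p holds at y, so the antecedent holds at x; validity forces ◇^3p at z, giving a w with zR^3w and yR^1w.
First-order correspondent: ∀x ∀y ∀z ((xRy ∧ xRz) → ∃w (yRw ∧ zR³w)).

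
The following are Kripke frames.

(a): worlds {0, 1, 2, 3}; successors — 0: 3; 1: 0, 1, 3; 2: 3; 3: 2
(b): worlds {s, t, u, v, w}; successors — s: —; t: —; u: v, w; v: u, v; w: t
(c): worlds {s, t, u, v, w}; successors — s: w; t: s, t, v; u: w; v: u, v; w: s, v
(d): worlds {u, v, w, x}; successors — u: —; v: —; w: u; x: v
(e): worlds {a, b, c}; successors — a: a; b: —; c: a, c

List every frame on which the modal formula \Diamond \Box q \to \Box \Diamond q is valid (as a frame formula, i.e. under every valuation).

(e)

This is the axiom for convergence; its first-order frame correspondent is \forall x \forall y \forall z (Rxy \wedge Rxz \to \exists w (Ryw \wedge Rzw)).
(a): fails — R10 and R13 but 0 and 3 have no common successor.
(b): fails — Ruv and Ruw but v and w have no common successor.
(c): fails — Rtv and Rts but v and s have no common successor.
(d): fails — Rwu and Rwu but u and u have no common successor.
(e): condition met.
Valid on: (e).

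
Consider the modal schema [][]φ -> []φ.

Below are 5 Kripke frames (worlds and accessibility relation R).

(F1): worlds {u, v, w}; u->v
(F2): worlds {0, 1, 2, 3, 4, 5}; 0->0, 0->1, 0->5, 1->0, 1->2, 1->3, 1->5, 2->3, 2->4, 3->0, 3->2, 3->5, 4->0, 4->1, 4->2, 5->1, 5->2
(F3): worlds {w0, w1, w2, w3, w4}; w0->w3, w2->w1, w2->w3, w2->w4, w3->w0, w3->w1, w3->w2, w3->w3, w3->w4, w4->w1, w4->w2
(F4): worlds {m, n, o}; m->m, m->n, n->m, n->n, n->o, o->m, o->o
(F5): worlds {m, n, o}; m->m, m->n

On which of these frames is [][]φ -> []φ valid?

(F4), (F5)

The schema corresponds to density: forall x forall y (Rxy -> exists z (Rxz & Rzy)).
(F1): fails — Ruv but no z with Ruz and Rzv.
(F2): fails — R51 but no z with R5z and Rz1.
(F3): fails — Rw4w2 but no z with Rw4z and Rzw2.
(F4): satisfies the condition.
(F5): satisfies the condition.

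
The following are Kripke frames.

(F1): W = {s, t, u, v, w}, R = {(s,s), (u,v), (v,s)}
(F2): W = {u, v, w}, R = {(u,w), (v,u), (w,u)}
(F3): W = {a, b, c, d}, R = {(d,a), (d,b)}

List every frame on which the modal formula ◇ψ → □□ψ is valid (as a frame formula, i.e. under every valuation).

(F3)

The schema corresponds to a generalized confluence (Geach) condition: ∀x ∀y ∀z ((xRy ∧ xR²z) → ∃w (y = w ∧ z = w)).
(F1): fails — uRv, uR²s but v ≠ s.
(F2): fails — uRw, uR²u but w ≠ u.
(F3): satisfies the condition.
Valid on: (F3).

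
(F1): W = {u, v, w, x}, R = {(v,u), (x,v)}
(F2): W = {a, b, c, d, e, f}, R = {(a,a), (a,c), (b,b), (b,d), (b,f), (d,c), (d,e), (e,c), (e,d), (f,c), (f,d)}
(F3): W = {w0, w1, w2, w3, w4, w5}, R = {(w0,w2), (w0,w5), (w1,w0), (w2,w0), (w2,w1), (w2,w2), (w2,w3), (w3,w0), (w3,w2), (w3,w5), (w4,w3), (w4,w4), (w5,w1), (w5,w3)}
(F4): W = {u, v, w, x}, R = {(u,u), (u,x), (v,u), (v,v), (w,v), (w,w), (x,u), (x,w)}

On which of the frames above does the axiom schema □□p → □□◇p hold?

(F4)

The schema corresponds to a generalized confluence (Geach) condition: ∀x ∀z (xR²z → ∃w (xR²w ∧ zRw)).
(F1): fails — xR²u but no t with xR²t and uRt.
(F2): fails — aR²c but no w with aR²w and cRw.
(F3): fails — w1R²w5 but no w with w1R²w and w5Rw.
(F4): condition met.
Valid on: (F4).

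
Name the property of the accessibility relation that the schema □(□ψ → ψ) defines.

Shift-reflexivity

This is the T□ axiom.
Its frame correspondent is shift-reflexivity — ∀x ∀y (Rxy → Ryy).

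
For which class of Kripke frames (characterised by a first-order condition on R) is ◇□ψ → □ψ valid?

This is a form of the 5 axiom.
Its frame correspondent is the Euclidean property — ∀x ∀y ∀z (Rxy ∧ Rxz → Ryz).

the Euclidean property: ∀x ∀y ∀z (Rxy ∧ Rxz → Ryz)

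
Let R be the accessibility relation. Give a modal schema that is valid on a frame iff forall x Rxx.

A defining formula is □q → q (the T axiom).

□q → q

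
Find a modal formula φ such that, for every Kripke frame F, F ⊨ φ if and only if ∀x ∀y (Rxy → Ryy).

□(□p → p)

This is shift-reflexivity; the standard corresponding axiom is T□: □(□p → p).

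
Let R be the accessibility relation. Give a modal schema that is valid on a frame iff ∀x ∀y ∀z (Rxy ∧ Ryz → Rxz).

□p → □□p

The condition is transitivity. The 4 schema □p → □□p defines it.
Suppose □p→□□p is valid. Take Rxy, Ryz and set V(p)={w : Rxw}. Then □p at x, so □□p at x, so □p at y, so p at z, i.e. Rxz.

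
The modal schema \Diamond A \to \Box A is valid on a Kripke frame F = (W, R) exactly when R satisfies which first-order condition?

Partial functionality

Suppose ◇A→□A is valid. Take Rxy, Rxz and set V(A)={y}. Then ◇A at x, so □A at x, so A at z, i.e. z=y.
Conversely, any frame satisfying \forall x \forall y \forall z (Rxy \wedge Rxz \to y = z) validates the schema.
Frame condition: \forall x \forall y \forall z (Rxy \wedge Rxz \to y = z).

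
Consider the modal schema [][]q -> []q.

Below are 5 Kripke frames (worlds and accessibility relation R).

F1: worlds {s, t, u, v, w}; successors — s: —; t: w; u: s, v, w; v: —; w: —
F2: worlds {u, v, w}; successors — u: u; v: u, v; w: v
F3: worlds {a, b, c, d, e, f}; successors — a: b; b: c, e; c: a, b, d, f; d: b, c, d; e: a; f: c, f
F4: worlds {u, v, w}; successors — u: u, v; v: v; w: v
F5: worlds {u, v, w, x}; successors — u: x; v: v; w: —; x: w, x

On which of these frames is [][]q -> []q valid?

F2, F4, F5

This is the axiom for density; its first-order frame correspondent is forall x forall y (Rxy -> exists z (Rxz & Rzy)).
F1: fails — Rus but no z with Ruz and Rzs.
F2: satisfies the condition.
F3: fails — Rbc but no z with Rbz and Rzc.
F4: satisfies the condition.
F5: satisfies the condition.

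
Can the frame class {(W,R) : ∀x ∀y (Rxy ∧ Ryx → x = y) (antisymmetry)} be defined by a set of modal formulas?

Not modally definable

Any modally definable frame class is closed under surjective bounded morphisms.
The 6-cycle (worlds a,b,c,d,e,f with a→b→c→d→e→f→a) is antisymmetric. Sending even-indexed worlds to s and odd-indexed worlds to t is a surjective bounded morphism onto the two-world frame with s↔t, which is not antisymmetric.
So the class is not modally definable.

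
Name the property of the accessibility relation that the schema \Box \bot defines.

□⊥ is valid iff no world has any successor (otherwise □⊥ fails at any world with one).
Conversely, any frame satisfying \forall x \forall y \neg Rxy validates the schema.
Frame condition: \forall x \forall y \neg Rxy.

Emptiness of R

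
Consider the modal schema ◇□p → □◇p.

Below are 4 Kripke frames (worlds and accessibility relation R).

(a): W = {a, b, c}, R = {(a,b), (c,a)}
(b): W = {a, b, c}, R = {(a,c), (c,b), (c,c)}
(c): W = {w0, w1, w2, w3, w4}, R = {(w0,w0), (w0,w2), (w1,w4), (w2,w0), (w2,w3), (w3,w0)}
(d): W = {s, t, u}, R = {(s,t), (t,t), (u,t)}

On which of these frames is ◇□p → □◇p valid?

Frame correspondent (Sahlqvist): ∀x ∀y ∀z (Rxy ∧ Rxz → ∃w (Ryw ∧ Rzw)) — i.e. convergence.
(a): fails — Rab and Rab but b and b have no common successor.
(b): fails — Rcc and Rcb but c and b have no common successor.
(c): fails — Rw1w4 and Rw1w4 but w4 and w4 have no common successor.
(d): ✓.

(d)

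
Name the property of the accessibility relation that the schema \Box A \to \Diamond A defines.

This is the D axiom.
It corresponds to seriality: \forall x \exists y Rxy.

seriality: \forall x \exists y Rxy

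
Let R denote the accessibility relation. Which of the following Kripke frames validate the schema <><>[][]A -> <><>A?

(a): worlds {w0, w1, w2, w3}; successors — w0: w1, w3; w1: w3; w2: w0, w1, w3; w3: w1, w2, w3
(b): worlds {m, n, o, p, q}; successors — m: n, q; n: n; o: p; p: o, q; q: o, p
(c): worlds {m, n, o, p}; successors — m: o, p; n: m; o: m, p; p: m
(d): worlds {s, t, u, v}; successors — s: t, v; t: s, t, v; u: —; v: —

(a), (b), (c)

The schema corresponds to a generalized confluence (Geach) condition: forall x forall y (x R^2 y -> exists w (y R^2 w & x R^2 w)).
(a): holds.
(b): holds.
(c): holds.
(d): fails — sR²v but no w with vR²w and sR²w.
Valid on: (a), (b), (c).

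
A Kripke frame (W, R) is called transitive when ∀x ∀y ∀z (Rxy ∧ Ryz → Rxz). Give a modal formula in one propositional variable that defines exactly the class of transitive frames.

A defining formula is □r → □□r (the 4 axiom).
Suppose □r→□□r is valid. Take Rxy, Ryz and set V(r)={w : Rxw}. Then □r at x, so □□r at x, so □r at y, so r at z, i.e. Rxz.

□r → □□r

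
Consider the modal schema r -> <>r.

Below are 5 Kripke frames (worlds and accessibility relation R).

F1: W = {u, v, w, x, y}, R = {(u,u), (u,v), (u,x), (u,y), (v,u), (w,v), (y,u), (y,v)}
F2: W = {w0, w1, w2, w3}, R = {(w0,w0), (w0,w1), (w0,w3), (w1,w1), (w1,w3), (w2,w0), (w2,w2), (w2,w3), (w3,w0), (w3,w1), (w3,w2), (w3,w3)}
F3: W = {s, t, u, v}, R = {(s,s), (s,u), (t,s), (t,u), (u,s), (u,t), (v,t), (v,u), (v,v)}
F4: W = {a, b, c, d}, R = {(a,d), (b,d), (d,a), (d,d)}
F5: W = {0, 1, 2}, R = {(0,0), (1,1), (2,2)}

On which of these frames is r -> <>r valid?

Frame correspondent (Sahlqvist): forall x exists w (x = w & xRw) — i.e. a generalized confluence (Geach) condition.
F1: fails — at v but no t with v=t and vRt.
F2: ✓.
F3: fails — at t but no w with t=w and tRw.
F4: fails — at a but no w with a=w and aRw.
F5: ✓.

F2, F5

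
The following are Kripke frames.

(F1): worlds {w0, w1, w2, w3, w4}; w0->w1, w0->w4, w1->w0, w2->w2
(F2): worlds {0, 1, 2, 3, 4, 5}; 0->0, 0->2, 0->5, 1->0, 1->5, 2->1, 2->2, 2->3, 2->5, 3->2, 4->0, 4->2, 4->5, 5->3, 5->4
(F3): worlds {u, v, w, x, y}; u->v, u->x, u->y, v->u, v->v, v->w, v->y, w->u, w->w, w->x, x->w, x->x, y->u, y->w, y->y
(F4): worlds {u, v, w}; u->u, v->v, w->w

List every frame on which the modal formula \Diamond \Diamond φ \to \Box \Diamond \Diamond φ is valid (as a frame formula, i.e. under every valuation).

(F4)

This is the axiom for a generalized confluence (Geach) condition; its first-order frame correspondent is \forall x \forall y \forall z ((x R^2 y \wedge xRz) \to \exists w (y = w \wedge z R^2 w)).
(F1): fails — w0R²w0, w0Rw1 but no w with w0=w and w1R²w.
(F2): fails — 0R²1, 0R5 but no w with 1=w and 5R²w.
(F3): fails — uR²v, uRx but no t with v=t and xR²t.
(F4): ✓.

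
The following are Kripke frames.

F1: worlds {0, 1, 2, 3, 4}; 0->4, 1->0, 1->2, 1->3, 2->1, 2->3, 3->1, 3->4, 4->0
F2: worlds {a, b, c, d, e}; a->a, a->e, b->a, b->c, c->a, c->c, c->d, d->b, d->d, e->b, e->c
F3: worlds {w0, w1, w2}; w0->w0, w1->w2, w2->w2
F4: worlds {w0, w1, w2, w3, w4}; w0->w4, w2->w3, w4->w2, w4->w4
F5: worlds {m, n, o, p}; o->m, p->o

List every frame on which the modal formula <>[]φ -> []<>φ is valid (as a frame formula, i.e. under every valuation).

This is the axiom for convergence; its first-order frame correspondent is forall x forall y forall z (Rxy & Rxz -> exists w (Ryw & Rzw)).
F1: fails — R10 and R12 but 0 and 2 have no common successor.
F2: fails — Rae and Raa but e and a have no common successor.
F3: ✓.
F4: fails — Rw2w3 and Rw2w3 but w3 and w3 have no common successor.
F5: fails — Rom and Rom but m and m have no common successor.

F3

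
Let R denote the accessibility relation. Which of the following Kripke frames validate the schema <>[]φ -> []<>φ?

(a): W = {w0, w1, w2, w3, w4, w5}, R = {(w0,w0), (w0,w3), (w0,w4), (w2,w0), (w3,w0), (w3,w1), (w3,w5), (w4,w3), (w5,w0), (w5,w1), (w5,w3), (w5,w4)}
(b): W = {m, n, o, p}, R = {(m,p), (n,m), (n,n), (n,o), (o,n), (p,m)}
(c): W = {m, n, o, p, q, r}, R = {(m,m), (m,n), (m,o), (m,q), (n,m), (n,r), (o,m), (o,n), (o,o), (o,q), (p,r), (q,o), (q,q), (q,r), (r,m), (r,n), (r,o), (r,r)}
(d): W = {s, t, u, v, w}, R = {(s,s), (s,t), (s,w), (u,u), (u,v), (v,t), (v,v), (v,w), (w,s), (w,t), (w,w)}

(c)

This is the axiom for convergence; its first-order frame correspondent is forall x forall y forall z (Rxy & Rxz -> exists w (Ryw & Rzw)).
(a): fails — Rw0w4 and Rw0w3 but w4 and w3 have no common successor.
(b): fails — Rnn and Rnm but n and m have no common successor.
(c): satisfies the condition.
(d): fails — Rsw and Rst but w and t have no common successor.
Valid on: (c).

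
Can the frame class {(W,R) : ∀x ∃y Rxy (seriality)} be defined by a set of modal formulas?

This is a Sahlqvist condition; the D axiom □p → ◇p defines it.
Suppose □p→◇p is valid. At any x set V(p)=W. Then □p at x, so ◇p at x, so x has a successor.

Yes — defined by □p → ◇p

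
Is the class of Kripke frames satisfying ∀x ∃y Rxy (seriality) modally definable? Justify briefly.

Yes, by □p → ◇p

The condition is seriality. A defining modal formula is □p → ◇p.
Suppose □p→◇p is valid. At any x set V(p)=W. Then □p at x, so ◇p at x, so x has a successor.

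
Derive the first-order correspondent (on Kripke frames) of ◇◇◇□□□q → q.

This is a Sahlqvist (Geach-type) schema ◇^3□^3q → □^0◇^0q.
Minimal-valuation argument: fix x; take any y with xR^3y and any z with xR^0z. Set V(q) to the set of worlds R-reachable from y in exactly 3 steps. Then □^3q holds at y, so the antecedent holds at x; validity forces ◇^0q at z, giving a w with zR^0w and yR^3w.
First-order correspondent: ∀x ∀y (xR³y → ∃w (yR³w ∧ x = w)).

∀x ∀y (xR³y → ∃w (yR³w ∧ x = w))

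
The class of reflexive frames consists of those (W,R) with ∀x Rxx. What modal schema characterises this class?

□r → r

The condition is reflexivity. The T schema □r → r defines it.
Suppose □r→r is valid. At any x set V(r)={w : Rxw}. Then □r holds at x, so r holds at x, i.e. Rxx.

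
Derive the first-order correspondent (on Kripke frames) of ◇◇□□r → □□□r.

This is a Sahlqvist (Geach-type) schema ◇^2□^2r → □^3◇^0r.
Minimal-valuation argument: fix x; take any y with xR^2y and any z with xR^3z. Set V(r) to the set of worlds R-reachable from y in exactly 2 steps. Then □^2r holds at y, so the antecedent holds at x; validity forces ◇^0r at z, giving a w with zR^0w and yR^2w.
First-order correspondent: ∀x ∀y ∀z ((xR²y ∧ xR³z) → ∃w (yR²w ∧ z = w)).

∀x ∀y ∀z ((xR²y ∧ xR³z) → ∃w (yR²w ∧ z = w))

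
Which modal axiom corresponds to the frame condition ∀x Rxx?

□r → r

A defining formula is □r → r (the T axiom).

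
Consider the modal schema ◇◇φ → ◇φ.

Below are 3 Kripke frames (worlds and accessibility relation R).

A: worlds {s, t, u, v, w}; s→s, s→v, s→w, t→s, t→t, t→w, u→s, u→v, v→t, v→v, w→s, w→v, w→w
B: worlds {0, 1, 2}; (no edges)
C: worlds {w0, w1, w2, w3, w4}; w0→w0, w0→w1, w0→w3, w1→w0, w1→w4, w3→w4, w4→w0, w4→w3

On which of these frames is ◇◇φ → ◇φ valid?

This is the axiom for transitivity; its first-order frame correspondent is ∀x ∀y ∀z (Rxy ∧ Ryz → Rxz).
A: fails — Ruv and Rvt but not Rut.
B: condition met.
C: fails — Rw1w0 and Rw0w1 but not Rw1w1.
Valid on: B.

B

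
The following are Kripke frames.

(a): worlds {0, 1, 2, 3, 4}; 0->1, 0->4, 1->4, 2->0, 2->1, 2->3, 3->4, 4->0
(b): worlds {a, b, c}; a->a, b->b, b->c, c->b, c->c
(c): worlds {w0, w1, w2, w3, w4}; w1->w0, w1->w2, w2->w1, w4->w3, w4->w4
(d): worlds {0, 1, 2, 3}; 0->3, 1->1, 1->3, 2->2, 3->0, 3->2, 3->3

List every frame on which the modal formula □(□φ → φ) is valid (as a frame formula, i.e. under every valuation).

(b)

Frame correspondent (Sahlqvist): ∀x ∀y (Rxy → Ryy) — i.e. shift-reflexivity.
(a): fails — R34 but not R44.
(b): ✓.
(c): fails — Rw1w2 but not Rw2w2.
(d): fails — R30 but not R00.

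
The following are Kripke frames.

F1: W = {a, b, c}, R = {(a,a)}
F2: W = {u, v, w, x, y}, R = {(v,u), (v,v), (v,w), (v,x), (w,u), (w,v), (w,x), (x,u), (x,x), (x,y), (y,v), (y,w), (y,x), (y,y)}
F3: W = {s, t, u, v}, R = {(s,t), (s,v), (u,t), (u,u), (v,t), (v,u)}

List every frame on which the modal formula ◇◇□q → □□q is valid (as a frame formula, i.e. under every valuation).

Frame correspondent (Sahlqvist): ∀x ∀y ∀z ((xR²y ∧ xR²z) → ∃w (yRw ∧ z = w)) — i.e. a generalized confluence (Geach) condition.
F1: satisfies the condition.
F2: fails — vR²u, vR²u but no t with uRt and u=t.
F3: fails — sR²t, sR²t but no w with tRw and t=w.

F1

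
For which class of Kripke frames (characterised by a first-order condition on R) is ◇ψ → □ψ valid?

Suppose ◇ψ→□ψ is valid. Take Rxy, Rxz and set V(ψ)={y}. Then ◇ψ at x, so □ψ at x, so ψ at z, i.e. z=y.
Conversely, any frame satisfying ∀x ∀y ∀z (Rxy ∧ Rxz → y = z) validates the schema.
So the correspondent is partial functionality.

Partial functionality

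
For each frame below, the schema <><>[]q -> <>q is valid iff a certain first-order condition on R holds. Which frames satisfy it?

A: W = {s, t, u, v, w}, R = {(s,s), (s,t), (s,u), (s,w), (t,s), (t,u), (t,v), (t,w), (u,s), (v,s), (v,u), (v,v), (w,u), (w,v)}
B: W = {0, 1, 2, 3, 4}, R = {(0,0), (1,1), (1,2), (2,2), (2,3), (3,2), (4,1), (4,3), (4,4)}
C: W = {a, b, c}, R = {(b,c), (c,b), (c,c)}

C

Frame correspondent (Sahlqvist): forall x forall y (x R^2 y -> exists w (yRw & xRw)) — i.e. a generalized confluence (Geach) condition.
A: fails — uR²w but no w* with wRw* and uRw*.
B: fails — 4R²3 but no w with 3Rw and 4Rw.
C: satisfies the condition.
Valid on: C.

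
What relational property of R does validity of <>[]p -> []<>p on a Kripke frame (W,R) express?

Convergence

Suppose ◇□p→□◇p is valid. Take Rxy, Rxz and set V(p)={w : Ryw}. Then □p at y so ◇□p at x, so □◇p at x, so ◇p at z, giving w with Rzw and Ryw.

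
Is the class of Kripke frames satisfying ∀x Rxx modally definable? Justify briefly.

Definable; □q → q defines it

Yes: it is reflexivity, defined by the T schema □q → q.
Suppose □q→q is valid. At any x set V(q)={w : Rxw}. Then □q holds at x, so q holds at x, i.e. Rxx.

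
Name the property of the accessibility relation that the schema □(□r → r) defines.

This is the T□ axiom.
It corresponds to shift-reflexivity: ∀x ∀y (Rxy → Ryy).

Shift-reflexivity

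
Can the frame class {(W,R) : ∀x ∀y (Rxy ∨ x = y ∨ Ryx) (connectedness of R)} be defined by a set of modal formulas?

Modal frame validity is preserved under disjoint unions.
Take 2 disjoint single-world reflexive frames: each is trivially connected, but their disjoint union has 2 worlds with no edge between distinct components, so it is not connected.
Hence connectedness of R is not modally definable.

Not definable by any modal formula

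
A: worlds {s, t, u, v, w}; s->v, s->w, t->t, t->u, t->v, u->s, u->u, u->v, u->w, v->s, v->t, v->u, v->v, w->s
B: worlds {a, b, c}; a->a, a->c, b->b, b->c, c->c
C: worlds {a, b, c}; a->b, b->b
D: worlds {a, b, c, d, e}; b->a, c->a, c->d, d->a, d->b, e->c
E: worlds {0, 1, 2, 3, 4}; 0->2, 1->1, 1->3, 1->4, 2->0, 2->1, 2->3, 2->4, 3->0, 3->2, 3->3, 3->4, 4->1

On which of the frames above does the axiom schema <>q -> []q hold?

The schema corresponds to partial functionality: forall x forall y forall z (Rxy & Rxz -> y = z).
A: fails — s sees both v and w.
B: fails — a sees both a and c.
C: condition met.
D: fails — c sees both a and d.
E: fails — 1 sees both 1 and 3.

C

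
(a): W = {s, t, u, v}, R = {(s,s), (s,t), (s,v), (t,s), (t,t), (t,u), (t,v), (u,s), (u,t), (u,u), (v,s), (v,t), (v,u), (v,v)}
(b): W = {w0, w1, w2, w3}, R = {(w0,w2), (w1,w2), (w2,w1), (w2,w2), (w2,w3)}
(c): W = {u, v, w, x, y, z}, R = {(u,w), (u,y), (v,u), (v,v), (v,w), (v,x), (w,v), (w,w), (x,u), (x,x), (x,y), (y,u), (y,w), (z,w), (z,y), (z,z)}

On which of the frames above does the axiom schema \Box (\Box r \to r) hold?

(a)

This is the axiom for shift-reflexivity; its first-order frame correspondent is \forall x \forall y (Rxy \to Ryy).
(a): holds.
(b): fails — Rw2w1 but not Rw1w1.
(c): fails — Rvu but not Ruu.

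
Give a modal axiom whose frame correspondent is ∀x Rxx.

□q → q

This is reflexivity; the standard corresponding axiom is T: □q → q.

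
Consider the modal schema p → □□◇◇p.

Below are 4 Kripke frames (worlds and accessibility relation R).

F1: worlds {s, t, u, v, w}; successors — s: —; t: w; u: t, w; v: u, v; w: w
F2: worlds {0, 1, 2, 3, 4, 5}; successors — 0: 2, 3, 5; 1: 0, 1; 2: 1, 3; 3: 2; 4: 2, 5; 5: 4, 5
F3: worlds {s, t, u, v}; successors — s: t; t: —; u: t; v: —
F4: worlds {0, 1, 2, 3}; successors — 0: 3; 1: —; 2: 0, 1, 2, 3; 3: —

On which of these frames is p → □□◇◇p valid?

F3

The schema corresponds to a generalized confluence (Geach) condition: ∀x ∀z (xR²z → ∃w (x = w ∧ zR²w)).
F1: fails — tR²w but no w* with t=w* and wR²w*.
F2: fails — 0R²3 but no w with 0=w and 3R²w.
F3: holds.
F4: fails — 2R²0 but no w with 2=w and 0R²w.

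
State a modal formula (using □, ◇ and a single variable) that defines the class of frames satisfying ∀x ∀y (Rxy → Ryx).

s → □◇s

This is symmetry; the standard corresponding axiom is B: s → □◇s.
Suppose s→□◇s is valid. Take Rxy and set V(s)={x}. Then s at x, so □◇s at x, so ◇s at y, so some z with Ryz has s; z=x, i.e. Ryx.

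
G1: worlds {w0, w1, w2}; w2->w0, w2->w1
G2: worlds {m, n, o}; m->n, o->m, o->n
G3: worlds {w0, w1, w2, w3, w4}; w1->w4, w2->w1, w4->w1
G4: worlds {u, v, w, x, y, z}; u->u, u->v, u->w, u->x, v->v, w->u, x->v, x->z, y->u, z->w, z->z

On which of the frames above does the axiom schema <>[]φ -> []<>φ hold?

This is the axiom for convergence; its first-order frame correspondent is forall x forall y forall z (Rxy & Rxz -> exists w (Ryw & Rzw)).
G1: fails — Rw2w0 and Rw2w0 but w0 and w0 have no common successor.
G2: fails — Rmn and Rmn but n and n have no common successor.
G3: holds.
G4: fails — Ruv and Ruw but v and w have no common successor.

G3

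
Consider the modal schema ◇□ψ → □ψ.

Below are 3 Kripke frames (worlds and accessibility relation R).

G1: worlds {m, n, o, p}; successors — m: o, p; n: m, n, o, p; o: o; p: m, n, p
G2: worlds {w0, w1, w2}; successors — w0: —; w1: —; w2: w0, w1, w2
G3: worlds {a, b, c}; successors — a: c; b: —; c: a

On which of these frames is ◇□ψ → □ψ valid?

none

The schema corresponds to the Euclidean property: ∀x ∀y ∀z (Rxy ∧ Rxz → Ryz).
G1: fails — Rmo and Rmp but not Rop.
G2: fails — Rw2w0 and Rw2w2 but not Rw0w2.
G3: fails — Rac and Rac but not Rcc.
Valid on no frame.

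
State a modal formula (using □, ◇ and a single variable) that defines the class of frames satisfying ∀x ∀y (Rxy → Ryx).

q → □◇q

The condition is symmetry. The B schema q → □◇q defines it.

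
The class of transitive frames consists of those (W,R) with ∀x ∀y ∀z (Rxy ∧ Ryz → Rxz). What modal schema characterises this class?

□ψ → □□ψ

This is transitivity; the standard corresponding axiom is 4: □ψ → □□ψ.
Suppose □ψ→□□ψ is valid. Take Rxy, Ryz and set V(ψ)={w : Rxw}. Then □ψ at x, so □□ψ at x, so □ψ at y, so ψ at z, i.e. Rxz.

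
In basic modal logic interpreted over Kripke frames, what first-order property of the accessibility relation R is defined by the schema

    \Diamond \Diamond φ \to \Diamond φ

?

transitivity

This is frame-equivalent to □φ → □□φ (substitute ¬φ for φ and contrapose).
Suppose □φ→□□φ is valid. Take Rxy, Ryz and set V(φ)={w : Rxw}. Then □φ at x, so □□φ at x, so □φ at y, so φ at z, i.e. Rxz.
Conversely, any frame satisfying \forall x \forall y \forall z (Rxy \wedge Ryz \to Rxz) validates the schema.
So the correspondent is transitivity.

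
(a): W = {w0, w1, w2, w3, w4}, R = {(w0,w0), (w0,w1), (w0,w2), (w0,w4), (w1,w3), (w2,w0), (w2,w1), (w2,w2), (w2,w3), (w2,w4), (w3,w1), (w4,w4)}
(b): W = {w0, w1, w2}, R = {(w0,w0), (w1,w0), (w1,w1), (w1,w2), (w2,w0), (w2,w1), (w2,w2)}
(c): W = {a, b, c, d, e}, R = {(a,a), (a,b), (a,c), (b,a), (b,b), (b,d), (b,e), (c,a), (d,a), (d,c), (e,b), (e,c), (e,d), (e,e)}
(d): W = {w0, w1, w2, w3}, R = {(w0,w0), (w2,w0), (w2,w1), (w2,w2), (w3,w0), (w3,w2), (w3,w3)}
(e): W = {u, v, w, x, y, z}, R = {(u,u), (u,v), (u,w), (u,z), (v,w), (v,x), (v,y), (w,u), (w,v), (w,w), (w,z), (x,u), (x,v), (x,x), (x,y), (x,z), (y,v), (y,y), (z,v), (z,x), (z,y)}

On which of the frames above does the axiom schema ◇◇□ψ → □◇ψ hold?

(b), (e)

This is the axiom for a generalized confluence (Geach) condition; its first-order frame correspondent is ∀x ∀y ∀z ((xR²y ∧ xRz) → ∃w (yRw ∧ zRw)).
(a): fails — w0R²w0, w0Rw1 but no w with w0Rw and w1Rw.
(b): condition met.
(c): fails — aR²e, aRc but no w with eRw and cRw.
(d): fails — w2R²w0, w2Rw1 but no w with w0Rw and w1Rw.
(e): condition met.
Valid on: (b), (e).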